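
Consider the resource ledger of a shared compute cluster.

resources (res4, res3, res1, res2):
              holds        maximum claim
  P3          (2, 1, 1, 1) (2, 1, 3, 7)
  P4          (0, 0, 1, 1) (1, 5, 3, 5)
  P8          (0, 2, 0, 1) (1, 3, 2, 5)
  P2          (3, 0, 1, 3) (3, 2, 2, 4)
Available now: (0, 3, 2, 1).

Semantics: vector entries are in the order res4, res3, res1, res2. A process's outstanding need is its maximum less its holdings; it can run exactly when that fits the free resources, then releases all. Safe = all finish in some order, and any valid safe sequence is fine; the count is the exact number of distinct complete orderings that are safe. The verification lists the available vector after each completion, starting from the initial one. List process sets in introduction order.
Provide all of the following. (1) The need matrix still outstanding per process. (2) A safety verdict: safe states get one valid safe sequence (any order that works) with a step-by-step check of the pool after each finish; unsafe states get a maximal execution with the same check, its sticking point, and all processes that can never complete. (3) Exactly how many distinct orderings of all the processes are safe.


(1) Outstanding need per process (order res4, res3, res1, res2):
  P3: (0, 0, 2, 6)
  P4: (1, 5, 2, 4)
  P8: (1, 1, 2, 4)
  P2: (0, 2, 1, 1)
(2) The state is SAFE; one workable sequence: P2, P8, P4, P3.
Key observation: the order's first zero-slack moment is P2 ((0, 2, 1, 1) needed, (0, 3, 2, 1) free — a requested resource with nothing to spare).
Check, step by step:
  pool = (0, 3, 2, 1)
  P2: need (0, 2, 1, 1) fits (0, 3, 2, 1); releases (3, 0, 1, 3), pool now (3, 3, 3, 4)
  P8: need (1, 1, 2, 4) fits (3, 3, 3, 4); releases (0, 2, 0, 1), pool now (3, 5, 3, 5)
  P4: need (1, 5, 2, 4) fits (3, 5, 3, 5); releases (0, 0, 1, 1), pool now (3, 5, 4, 6)
  P3: need (0, 0, 2, 6) fits (3, 5, 4, 6); releases (2, 1, 1, 1), pool now (5, 6, 5, 7)
(3) Precisely 1 of the possible complete orderings is a safe sequence.


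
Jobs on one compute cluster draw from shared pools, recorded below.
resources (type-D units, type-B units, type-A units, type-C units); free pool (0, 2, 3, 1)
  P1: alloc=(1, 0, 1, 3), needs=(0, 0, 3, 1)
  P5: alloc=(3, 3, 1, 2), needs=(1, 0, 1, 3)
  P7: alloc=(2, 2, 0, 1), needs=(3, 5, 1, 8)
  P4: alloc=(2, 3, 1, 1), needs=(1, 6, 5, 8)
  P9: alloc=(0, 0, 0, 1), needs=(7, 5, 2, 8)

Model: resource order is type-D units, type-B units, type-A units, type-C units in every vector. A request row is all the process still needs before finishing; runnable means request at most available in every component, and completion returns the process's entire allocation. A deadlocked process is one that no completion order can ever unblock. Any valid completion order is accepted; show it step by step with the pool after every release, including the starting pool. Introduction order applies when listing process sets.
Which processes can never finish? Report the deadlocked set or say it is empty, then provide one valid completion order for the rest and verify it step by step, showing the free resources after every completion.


Deadlocked set: P7, P4 and P9.
Key observation: the wall is type-C units: completing P1, P5 brings the pool only to (4, 5, 5, 6), and all the rest need more.
The rest can finish in the order P1, P5. Check, step by step:
  pool = (0, 2, 3, 1)
  run P1 (needs (0, 0, 3, 1), free (0, 2, 3, 1)); after release of (1, 0, 1, 3) the pool is (1, 2, 4, 4)
  run P5 (needs (1, 0, 1, 3), free (1, 2, 4, 4)); after release of (3, 3, 1, 2) the pool is (4, 5, 5, 6)
The stuck group stays short no matter what:
  P7 still needs (3, 5, 1, 8) but only (4, 5, 5, 6) is free — short on type-C units
  P4 still needs (1, 6, 5, 8) but only (4, 5, 5, 6) is free — short on type-B units and type-C units
  P9 still needs (7, 5, 2, 8) but only (4, 5, 5, 6) is free — short on type-D units and type-C units


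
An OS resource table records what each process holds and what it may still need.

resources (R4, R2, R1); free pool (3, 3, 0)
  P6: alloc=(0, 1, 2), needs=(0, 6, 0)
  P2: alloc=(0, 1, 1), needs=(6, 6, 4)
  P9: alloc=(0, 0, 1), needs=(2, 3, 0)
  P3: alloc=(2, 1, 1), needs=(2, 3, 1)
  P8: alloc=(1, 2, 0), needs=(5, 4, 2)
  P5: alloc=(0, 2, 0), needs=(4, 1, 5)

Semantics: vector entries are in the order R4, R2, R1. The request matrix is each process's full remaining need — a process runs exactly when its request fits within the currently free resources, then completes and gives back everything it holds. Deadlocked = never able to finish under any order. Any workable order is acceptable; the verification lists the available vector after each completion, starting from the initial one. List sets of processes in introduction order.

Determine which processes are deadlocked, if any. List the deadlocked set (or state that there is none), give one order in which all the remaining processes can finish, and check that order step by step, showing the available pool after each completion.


The deadlocked set is empty.
Key observation: beginning at P9, releases accumulate fast enough that every process eventually fits.
The rest can finish in the order P9, P3, P8, P6, P2, P5. Check, step by step:
  pool = (3, 3, 0)
  P9 needs (2, 3, 0) <= (3, 3, 0) -> finishes; pool += (0, 0, 1) = (3, 3, 1)
  P3 needs (2, 3, 1) <= (3, 3, 1) -> finishes; pool += (2, 1, 1) = (5, 4, 2)
  P8 needs (5, 4, 2) <= (5, 4, 2) -> finishes; pool += (1, 2, 0) = (6, 6, 2)
  P6 needs (0, 6, 0) <= (6, 6, 2) -> finishes; pool += (0, 1, 2) = (6, 7, 4)
  P2 needs (6, 6, 4) <= (6, 7, 4) -> finishes; pool += (0, 1, 1) = (6, 8, 5)
  P5 needs (4, 1, 5) <= (6, 8, 5) -> finishes; pool += (0, 2, 0) = (6, 10, 5)


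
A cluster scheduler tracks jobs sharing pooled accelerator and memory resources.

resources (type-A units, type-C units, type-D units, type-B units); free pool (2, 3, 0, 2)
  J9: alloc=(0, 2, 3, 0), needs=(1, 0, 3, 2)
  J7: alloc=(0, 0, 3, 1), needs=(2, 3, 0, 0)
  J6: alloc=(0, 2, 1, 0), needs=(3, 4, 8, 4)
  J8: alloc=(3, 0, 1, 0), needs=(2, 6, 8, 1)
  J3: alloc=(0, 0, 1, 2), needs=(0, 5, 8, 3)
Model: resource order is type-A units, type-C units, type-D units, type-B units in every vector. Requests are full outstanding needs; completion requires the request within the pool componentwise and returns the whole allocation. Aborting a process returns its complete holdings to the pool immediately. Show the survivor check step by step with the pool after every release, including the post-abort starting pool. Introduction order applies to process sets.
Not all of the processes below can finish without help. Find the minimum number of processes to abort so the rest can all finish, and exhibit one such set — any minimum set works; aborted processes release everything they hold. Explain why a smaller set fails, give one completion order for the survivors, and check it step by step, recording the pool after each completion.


The answer: abort J6 and J3.
Key observation: aborting J6 and J3 returns (0, 2, 2, 2), and J8 — hopeless before — runs at step 3 with the returned capacity in the pool.
No one abort is enough; case by case: J9 alone leaves J6 blocked (short on type-A units, type-D units and type-B units); J7 alone leaves J6 blocked (short on type-A units, type-D units and type-B units); J6 alone leaves J8 blocked (short on type-D units); J8 alone leaves J6 blocked (short on type-D units and type-B units); J3 alone leaves J6 blocked (short on type-A units and type-D units).
One survivor order: J7, J9, J8. Step-by-step check (post-abort pool first):
  pool = (2, 5, 2, 4)
  J7 needs (2, 3, 0, 0) <= (2, 5, 2, 4) -> finishes; pool += (0, 0, 3, 1) = (2, 5, 5, 5)
  J9 needs (1, 0, 3, 2) <= (2, 5, 5, 5) -> finishes; pool += (0, 2, 3, 0) = (2, 7, 8, 5)
  J8 needs (2, 6, 8, 1) <= (2, 7, 8, 5) -> finishes; pool += (3, 0, 1, 0) = (5, 7, 9, 5)


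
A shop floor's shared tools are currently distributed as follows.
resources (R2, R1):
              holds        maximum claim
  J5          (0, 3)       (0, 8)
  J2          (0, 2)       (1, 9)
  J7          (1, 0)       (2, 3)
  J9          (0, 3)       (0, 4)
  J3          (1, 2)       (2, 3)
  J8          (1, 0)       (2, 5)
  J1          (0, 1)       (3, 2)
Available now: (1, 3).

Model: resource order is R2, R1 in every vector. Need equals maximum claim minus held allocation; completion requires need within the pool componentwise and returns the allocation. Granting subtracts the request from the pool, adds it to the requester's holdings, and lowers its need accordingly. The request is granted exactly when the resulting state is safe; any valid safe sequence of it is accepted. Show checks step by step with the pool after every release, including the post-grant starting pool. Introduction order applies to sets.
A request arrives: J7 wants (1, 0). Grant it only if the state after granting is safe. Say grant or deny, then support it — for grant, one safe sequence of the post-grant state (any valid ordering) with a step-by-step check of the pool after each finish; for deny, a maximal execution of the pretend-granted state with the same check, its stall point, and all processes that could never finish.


GRANT — the state after the grant stays safe, e.g. via J9, J7, J3, J8, J2, J5, J1.
Key observation: post-grant, (0, 3) remains, and an order beginning with J9 completes everyone.
Check on the post-grant state, step by step:
  pool = (0, 3)
  run J9 (needs (0, 1), free (0, 3)); after release of (0, 3) the pool is (0, 6)
  run J7 (needs (0, 3), free (0, 6)); after release of (2, 0) the pool is (2, 6)
  run J3 (needs (1, 1), free (2, 6)); after release of (1, 2) the pool is (3, 8)
  run J8 (needs (1, 5), free (3, 8)); after release of (1, 0) the pool is (4, 8)
  run J2 (needs (1, 7), free (4, 8)); after release of (0, 2) the pool is (4, 10)
  run J5 (needs (0, 5), free (4, 10)); after release of (0, 3) the pool is (4, 13)
  run J1 (needs (3, 1), free (4, 13)); after release of (0, 1) the pool is (4, 14)


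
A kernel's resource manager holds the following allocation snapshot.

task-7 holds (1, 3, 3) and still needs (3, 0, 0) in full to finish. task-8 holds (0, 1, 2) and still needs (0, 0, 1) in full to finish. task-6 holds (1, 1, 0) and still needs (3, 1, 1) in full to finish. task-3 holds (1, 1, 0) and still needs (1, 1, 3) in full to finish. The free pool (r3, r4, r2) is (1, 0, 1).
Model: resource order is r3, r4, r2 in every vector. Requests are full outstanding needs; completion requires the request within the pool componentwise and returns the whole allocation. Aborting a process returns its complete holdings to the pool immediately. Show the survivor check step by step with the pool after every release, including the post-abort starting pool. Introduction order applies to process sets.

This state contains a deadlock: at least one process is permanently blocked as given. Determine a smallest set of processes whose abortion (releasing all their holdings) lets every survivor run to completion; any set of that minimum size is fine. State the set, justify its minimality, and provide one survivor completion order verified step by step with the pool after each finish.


Minimum abort set: task-6.
Key observation: task-7 was stuck for good until task-6 gave back (1, 1, 0); in the order shown it finishes at step 3.
No smaller set exists: with zero aborts the deadlock remains.
Survivors finish in the order: task-8, task-3, task-7. Verifying each step (pool after the aborts first):
  pool = (2, 1, 1)
  task-8: need (0, 0, 1) fits (2, 1, 1); releases (0, 1, 2), pool now (2, 2, 3)
  task-3: need (1, 1, 3) fits (2, 2, 3); releases (1, 1, 0), pool now (3, 3, 3)
  task-7: need (3, 0, 0) fits (3, 3, 3); releases (1, 3, 3), pool now (4, 6, 6)


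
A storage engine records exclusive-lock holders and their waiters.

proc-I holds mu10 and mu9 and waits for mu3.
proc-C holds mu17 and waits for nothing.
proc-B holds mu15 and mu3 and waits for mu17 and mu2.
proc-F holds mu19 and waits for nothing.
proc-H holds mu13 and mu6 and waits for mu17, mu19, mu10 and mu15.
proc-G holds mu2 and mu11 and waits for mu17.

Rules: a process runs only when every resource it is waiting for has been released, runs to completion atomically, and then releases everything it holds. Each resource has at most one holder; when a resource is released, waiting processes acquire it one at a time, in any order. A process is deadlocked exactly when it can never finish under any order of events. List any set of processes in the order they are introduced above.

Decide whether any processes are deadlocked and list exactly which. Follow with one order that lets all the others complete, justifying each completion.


The deadlocked set is empty.
Key observation: although several processes wait, no cycle exists — each chain bottoms out at a free runner.
The rest can finish in the order proc-F, proc-C, proc-G, proc-B, proc-I, proc-H.
Check, step by step:
  proc-F: no waits; runs immediately, freeing mu19
  proc-C: no waits; runs immediately, freeing mu17
  proc-G waits on mu17 — all released -> runs and releases mu2 and mu11
  proc-B waits on mu17 and mu2 — all released -> runs and releases mu15 and mu3
  proc-I waits on mu3 — all released -> runs and releases mu10 and mu9
  proc-H waits on mu17, mu19, mu10 and mu15 — all released -> runs and releases mu13 and mu6


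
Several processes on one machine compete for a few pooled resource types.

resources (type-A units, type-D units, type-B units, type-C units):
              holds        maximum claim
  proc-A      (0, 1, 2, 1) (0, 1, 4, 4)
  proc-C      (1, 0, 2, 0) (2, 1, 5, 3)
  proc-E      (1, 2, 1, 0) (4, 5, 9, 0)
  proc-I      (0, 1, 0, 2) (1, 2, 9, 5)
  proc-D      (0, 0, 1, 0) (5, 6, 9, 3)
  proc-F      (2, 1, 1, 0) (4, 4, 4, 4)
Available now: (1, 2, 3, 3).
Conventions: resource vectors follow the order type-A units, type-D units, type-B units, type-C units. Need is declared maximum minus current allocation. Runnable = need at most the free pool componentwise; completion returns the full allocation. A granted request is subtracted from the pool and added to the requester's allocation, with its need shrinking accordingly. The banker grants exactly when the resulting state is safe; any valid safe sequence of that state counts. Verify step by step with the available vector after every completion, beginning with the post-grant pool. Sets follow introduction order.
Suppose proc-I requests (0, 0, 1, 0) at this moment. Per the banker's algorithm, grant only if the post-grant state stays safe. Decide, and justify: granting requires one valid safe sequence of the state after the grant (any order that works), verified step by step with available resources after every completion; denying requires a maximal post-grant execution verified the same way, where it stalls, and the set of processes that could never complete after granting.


DENY: after the grant no complete ordering would exist.
Key observation: no order helps: past proc-A, proc-C, proc-F, the free pool tops out at (4, 4, 7, 4), below what each blocked process needs in type-B units.
Pretend the grant happened; the run proc-A, proc-C, proc-F goes as far as possible. Verifying each step:
  pool = (1, 2, 2, 3)
  run proc-A (needs (0, 0, 2, 3), free (1, 2, 2, 3)); after release of (0, 1, 2, 1) the pool is (1, 3, 4, 4)
  run proc-C (needs (1, 1, 3, 3), free (1, 3, 4, 4)); after release of (1, 0, 2, 0) the pool is (2, 3, 6, 4)
  run proc-F (needs (2, 3, 3, 4), free (2, 3, 6, 4)); after release of (2, 1, 1, 0) the pool is (4, 4, 7, 4)
  proc-E still needs (3, 3, 8, 0) but only (4, 4, 7, 4) is free — short on type-B units
  proc-I still needs (1, 1, 8, 3) but only (4, 4, 7, 4) is free — short on type-B units
  proc-D still needs (5, 6, 8, 3) but only (4, 4, 7, 4) is free — short on type-A units, type-D units and type-B units
Had the request been granted, proc-E, proc-I and proc-D could never finish.


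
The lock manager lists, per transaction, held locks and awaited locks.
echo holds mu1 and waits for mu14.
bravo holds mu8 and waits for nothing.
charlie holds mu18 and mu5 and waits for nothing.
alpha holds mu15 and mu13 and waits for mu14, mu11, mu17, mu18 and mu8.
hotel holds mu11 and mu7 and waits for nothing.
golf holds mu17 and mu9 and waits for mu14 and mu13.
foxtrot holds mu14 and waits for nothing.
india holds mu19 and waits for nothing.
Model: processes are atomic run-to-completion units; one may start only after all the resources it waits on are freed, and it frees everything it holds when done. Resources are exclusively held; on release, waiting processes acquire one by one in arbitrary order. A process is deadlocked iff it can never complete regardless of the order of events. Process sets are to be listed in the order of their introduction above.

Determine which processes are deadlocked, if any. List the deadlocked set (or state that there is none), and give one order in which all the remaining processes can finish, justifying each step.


Deadlocked set: alpha and golf.
Key observation: the cycle alpha -> golf -> alpha can never break — each member waits on the next; no other process is dragged down with it.
The rest can finish in the order charlie, hotel, foxtrot, echo, bravo, india.
Walking it through:
  charlie: no waits; runs immediately, freeing mu18 and mu5
  hotel: no waits; runs immediately, freeing mu11 and mu7
  foxtrot: no waits; runs immediately, freeing mu14
  echo: everything it awaited (mu14) is free; runs, freeing mu1
  bravo: no waits; runs immediately, freeing mu8
  india: no waits; runs immediately, freeing mu19


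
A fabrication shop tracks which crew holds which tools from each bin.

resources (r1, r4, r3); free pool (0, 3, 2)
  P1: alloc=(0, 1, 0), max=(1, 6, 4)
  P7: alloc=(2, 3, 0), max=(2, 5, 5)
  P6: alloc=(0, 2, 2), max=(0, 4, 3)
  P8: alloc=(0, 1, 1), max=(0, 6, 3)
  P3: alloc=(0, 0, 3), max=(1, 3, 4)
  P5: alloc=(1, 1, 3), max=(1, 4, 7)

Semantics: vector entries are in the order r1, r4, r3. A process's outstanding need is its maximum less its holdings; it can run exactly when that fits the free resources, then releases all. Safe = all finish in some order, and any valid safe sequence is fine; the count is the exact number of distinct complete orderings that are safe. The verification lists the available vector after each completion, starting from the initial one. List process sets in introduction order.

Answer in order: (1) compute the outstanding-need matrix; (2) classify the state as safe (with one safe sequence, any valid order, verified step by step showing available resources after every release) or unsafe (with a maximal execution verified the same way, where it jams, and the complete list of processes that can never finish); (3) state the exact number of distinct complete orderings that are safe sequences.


(1) Outstanding need per process (order r1, r4, r3):
  P1: (1, 5, 4)
  P7: (0, 2, 5)
  P6: (0, 2, 1)
  P8: (0, 5, 2)
  P3: (1, 3, 1)
  P5: (0, 3, 4)
(2) SAFE, for example via the order P6, P5, P7, P1, P3, P8.
Key observation: P5 is the earliest step where a requested resource binds exactly: need (0, 3, 4), pool (0, 5, 4) at its turn.
Walking it through:
  pool = (0, 3, 2)
  P6: need (0, 2, 1) fits (0, 3, 2); releases (0, 2, 2), pool now (0, 5, 4)
  P5: need (0, 3, 4) fits (0, 5, 4); releases (1, 1, 3), pool now (1, 6, 7)
  P7: need (0, 2, 5) fits (1, 6, 7); releases (2, 3, 0), pool now (3, 9, 7)
  P1: need (1, 5, 4) fits (3, 9, 7); releases (0, 1, 0), pool now (3, 10, 7)
  P3: need (1, 3, 1) fits (3, 10, 7); releases (0, 0, 3), pool now (3, 10, 10)
  P8: need (0, 5, 2) fits (3, 10, 10); releases (0, 1, 1), pool now (3, 11, 11)
(3) Precisely 36 of the possible complete orderings are safe sequences.


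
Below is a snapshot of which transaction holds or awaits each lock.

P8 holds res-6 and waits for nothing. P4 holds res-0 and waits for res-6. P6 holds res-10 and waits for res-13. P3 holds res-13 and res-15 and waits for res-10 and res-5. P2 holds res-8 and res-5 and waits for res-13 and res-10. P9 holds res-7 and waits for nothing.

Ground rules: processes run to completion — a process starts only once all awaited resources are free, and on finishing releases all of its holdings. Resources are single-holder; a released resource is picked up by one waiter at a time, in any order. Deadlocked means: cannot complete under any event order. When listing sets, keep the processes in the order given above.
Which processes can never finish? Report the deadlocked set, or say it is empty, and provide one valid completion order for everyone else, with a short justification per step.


Deadlocked set: P6, P3 and P2.
Key observation: the cycle P6 -> P3 -> P6 can never break — each member waits on the next; P2 is caught in further circular waits.
One completion order for the rest: P8, P9, P4.
Walking it through:
  P8: no waits; runs immediately, freeing res-6
  P9: no waits; runs immediately, freeing res-7
  run P4 (all its waits — res-6 — are resolved); releases res-0


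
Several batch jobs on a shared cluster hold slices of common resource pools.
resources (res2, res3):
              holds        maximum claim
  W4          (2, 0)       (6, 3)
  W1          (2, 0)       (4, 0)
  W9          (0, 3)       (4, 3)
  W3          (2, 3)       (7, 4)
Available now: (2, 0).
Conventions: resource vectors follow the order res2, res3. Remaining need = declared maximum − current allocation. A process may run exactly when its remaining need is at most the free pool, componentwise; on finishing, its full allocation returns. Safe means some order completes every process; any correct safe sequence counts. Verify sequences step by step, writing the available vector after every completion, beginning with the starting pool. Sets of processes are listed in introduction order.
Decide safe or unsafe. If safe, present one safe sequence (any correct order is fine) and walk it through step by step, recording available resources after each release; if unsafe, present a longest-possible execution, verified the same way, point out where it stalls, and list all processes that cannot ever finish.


SAFE. One safe sequence: W1, W9, W4, W3.
Key observation: at W1 the run first touches a limit — (2, 0) against (2, 0), exact on a resource it actually requests.
Walking it through:
  pool = (2, 0)
  run W1 (needs (2, 0), free (2, 0)); after release of (2, 0) the pool is (4, 0)
  run W9 (needs (4, 0), free (4, 0)); after release of (0, 3) the pool is (4, 3)
  run W4 (needs (4, 3), free (4, 3)); after release of (2, 0) the pool is (6, 3)
  run W3 (needs (5, 1), free (6, 3)); after release of (2, 3) the pool is (8, 6)


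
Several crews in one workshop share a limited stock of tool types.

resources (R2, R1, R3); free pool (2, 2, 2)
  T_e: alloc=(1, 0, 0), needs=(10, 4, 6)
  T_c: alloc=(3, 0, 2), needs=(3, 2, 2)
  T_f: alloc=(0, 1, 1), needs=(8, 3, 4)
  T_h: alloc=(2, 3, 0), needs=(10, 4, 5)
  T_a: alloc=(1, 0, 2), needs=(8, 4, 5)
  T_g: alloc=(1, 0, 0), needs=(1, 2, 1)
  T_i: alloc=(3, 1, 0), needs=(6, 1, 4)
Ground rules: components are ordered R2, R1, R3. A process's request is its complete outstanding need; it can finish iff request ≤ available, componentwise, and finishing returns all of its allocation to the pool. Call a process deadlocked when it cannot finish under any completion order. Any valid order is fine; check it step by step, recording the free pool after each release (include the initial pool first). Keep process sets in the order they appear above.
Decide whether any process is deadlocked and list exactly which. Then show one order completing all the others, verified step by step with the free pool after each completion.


Nothing here is deadlocked.
Key observation: no deadlock: T_g fits now, and the freed resources carry the rest through.
The rest can finish in the order T_g, T_c, T_i, T_f, T_a, T_h, T_e. Step-by-step check:
  pool = (2, 2, 2)
  run T_g (needs (1, 2, 1), free (2, 2, 2)); after release of (1, 0, 0) the pool is (3, 2, 2)
  run T_c (needs (3, 2, 2), free (3, 2, 2)); after release of (3, 0, 2) the pool is (6, 2, 4)
  run T_i (needs (6, 1, 4), free (6, 2, 4)); after release of (3, 1, 0) the pool is (9, 3, 4)
  run T_f (needs (8, 3, 4), free (9, 3, 4)); after release of (0, 1, 1) the pool is (9, 4, 5)
  run T_a (needs (8, 4, 5), free (9, 4, 5)); after release of (1, 0, 2) the pool is (10, 4, 7)
  run T_h (needs (10, 4, 5), free (10, 4, 7)); after release of (2, 3, 0) the pool is (12, 7, 7)
  run T_e (needs (10, 4, 6), free (12, 7, 7)); after release of (1, 0, 0) the pool is (13, 7, 7)


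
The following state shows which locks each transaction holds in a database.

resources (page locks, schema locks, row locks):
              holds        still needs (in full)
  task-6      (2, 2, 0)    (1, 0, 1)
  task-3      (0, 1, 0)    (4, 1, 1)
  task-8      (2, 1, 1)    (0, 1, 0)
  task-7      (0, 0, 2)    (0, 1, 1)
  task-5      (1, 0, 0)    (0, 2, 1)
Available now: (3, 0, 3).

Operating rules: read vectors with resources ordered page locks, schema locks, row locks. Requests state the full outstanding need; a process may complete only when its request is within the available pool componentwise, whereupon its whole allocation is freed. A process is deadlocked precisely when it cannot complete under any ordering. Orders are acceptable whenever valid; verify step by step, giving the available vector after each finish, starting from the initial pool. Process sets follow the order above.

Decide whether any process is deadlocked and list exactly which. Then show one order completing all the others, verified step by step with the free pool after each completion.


The deadlocked set is empty.
Key observation: the pool covers task-6 at once, and every later process fits after earlier releases.
A valid finishing order for the others: task-6, task-7, task-5, task-8, task-3. Walking it through:
  pool = (3, 0, 3)
  run task-6 (needs (1, 0, 1), free (3, 0, 3)); after release of (2, 2, 0) the pool is (5, 2, 3)
  run task-7 (needs (0, 1, 1), free (5, 2, 3)); after release of (0, 0, 2) the pool is (5, 2, 5)
  run task-5 (needs (0, 2, 1), free (5, 2, 5)); after release of (1, 0, 0) the pool is (6, 2, 5)
  run task-8 (needs (0, 1, 0), free (6, 2, 5)); after release of (2, 1, 1) the pool is (8, 3, 6)
  run task-3 (needs (4, 1, 1), free (8, 3, 6)); after release of (0, 1, 0) the pool is (8, 4, 6)


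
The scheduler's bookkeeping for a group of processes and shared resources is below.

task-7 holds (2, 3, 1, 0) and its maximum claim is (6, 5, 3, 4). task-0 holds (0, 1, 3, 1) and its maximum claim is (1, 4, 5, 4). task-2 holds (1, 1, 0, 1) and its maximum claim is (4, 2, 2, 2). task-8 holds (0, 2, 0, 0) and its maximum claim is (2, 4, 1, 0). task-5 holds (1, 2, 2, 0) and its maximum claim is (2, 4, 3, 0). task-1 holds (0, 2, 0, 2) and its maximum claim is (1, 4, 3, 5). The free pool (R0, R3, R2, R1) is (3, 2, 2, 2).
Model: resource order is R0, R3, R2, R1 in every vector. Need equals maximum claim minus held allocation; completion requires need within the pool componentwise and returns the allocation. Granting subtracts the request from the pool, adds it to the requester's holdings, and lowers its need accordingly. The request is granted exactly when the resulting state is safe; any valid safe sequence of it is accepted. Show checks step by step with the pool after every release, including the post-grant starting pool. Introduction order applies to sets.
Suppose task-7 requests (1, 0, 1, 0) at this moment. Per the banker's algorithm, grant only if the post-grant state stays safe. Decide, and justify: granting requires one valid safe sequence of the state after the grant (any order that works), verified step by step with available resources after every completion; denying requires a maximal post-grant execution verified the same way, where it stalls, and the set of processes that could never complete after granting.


GRANT. The post-grant state is safe; one safe sequence: task-5, task-2, task-0, task-7, task-8, task-1.
Key observation: even at the reduced pool (2, 2, 1, 2), task-5 fits immediately, so safety survives the grant.
Step-by-step check of the post-grant state:
  pool = (2, 2, 1, 2)
  run task-5 (needs (1, 2, 1, 0), free (2, 2, 1, 2)); after release of (1, 2, 2, 0) the pool is (3, 4, 3, 2)
  run task-2 (needs (3, 1, 2, 1), free (3, 4, 3, 2)); after release of (1, 1, 0, 1) the pool is (4, 5, 3, 3)
  run task-0 (needs (1, 3, 2, 3), free (4, 5, 3, 3)); after release of (0, 1, 3, 1) the pool is (4, 6, 6, 4)
  run task-7 (needs (3, 2, 1, 4), free (4, 6, 6, 4)); after release of (3, 3, 2, 0) the pool is (7, 9, 8, 4)
  run task-8 (needs (2, 2, 1, 0), free (7, 9, 8, 4)); after release of (0, 2, 0, 0) the pool is (7, 11, 8, 4)
  run task-1 (needs (1, 2, 3, 3), free (7, 11, 8, 4)); after release of (0, 2, 0, 2) the pool is (7, 13, 8, 6)


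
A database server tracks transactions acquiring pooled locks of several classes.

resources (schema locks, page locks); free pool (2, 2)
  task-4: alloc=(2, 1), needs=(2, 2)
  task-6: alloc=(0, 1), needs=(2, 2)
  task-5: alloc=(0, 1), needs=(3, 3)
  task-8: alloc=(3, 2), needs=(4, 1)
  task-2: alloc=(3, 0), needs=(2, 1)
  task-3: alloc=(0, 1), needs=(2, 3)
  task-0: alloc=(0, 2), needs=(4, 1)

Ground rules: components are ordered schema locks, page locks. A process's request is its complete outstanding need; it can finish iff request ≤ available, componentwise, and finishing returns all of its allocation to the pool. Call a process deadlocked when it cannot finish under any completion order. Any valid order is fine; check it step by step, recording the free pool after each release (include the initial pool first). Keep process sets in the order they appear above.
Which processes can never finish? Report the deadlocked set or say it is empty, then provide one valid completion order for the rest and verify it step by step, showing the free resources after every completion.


Nothing here is deadlocked.
Key observation: the pool covers task-6 at once, and every later process fits after earlier releases.
One completion order for the rest: task-6, task-2, task-5, task-8, task-3, task-4, task-0. Step-by-step check:
  pool = (2, 2)
  task-6 needs (2, 2) <= (2, 2) -> finishes; pool += (0, 1) = (2, 3)
  task-2 needs (2, 1) <= (2, 3) -> finishes; pool += (3, 0) = (5, 3)
  task-5 needs (3, 3) <= (5, 3) -> finishes; pool += (0, 1) = (5, 4)
  task-8 needs (4, 1) <= (5, 4) -> finishes; pool += (3, 2) = (8, 6)
  task-3 needs (2, 3) <= (8, 6) -> finishes; pool += (0, 1) = (8, 7)
  task-4 needs (2, 2) <= (8, 7) -> finishes; pool += (2, 1) = (10, 8)
  task-0 needs (4, 1) <= (10, 8) -> finishes; pool += (0, 2) = (10, 10)


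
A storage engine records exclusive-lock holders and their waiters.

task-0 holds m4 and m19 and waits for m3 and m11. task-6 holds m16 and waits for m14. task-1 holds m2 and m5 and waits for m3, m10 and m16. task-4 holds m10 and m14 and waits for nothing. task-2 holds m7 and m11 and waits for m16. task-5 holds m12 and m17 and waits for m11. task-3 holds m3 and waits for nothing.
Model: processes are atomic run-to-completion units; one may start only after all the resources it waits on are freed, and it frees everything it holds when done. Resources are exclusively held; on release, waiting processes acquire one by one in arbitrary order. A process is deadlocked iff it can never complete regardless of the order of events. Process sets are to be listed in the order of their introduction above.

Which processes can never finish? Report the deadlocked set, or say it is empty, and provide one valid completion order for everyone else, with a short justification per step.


No process is deadlocked.
Key observation: all waits point, directly or indirectly, at processes that can finish, so nothing is permanently blocked.
A valid finishing order for the others: task-4, task-6, task-3, task-2, task-1, task-0, task-5.
Verifying each step:
  run task-4 (it waits on nothing); releases m10 and m14
  task-6 waits on m14 — all released -> runs and releases m16
  run task-3 (it waits on nothing); releases m3
  task-2 waits on m16 — all released -> runs and releases m7 and m11
  task-1 waits on m3, m10 and m16 — all released -> runs and releases m2 and m5
  task-0 waits on m3 and m11 — all released -> runs and releases m4 and m19
  task-5 waits on m11 — all released -> runs and releases m12 and m17


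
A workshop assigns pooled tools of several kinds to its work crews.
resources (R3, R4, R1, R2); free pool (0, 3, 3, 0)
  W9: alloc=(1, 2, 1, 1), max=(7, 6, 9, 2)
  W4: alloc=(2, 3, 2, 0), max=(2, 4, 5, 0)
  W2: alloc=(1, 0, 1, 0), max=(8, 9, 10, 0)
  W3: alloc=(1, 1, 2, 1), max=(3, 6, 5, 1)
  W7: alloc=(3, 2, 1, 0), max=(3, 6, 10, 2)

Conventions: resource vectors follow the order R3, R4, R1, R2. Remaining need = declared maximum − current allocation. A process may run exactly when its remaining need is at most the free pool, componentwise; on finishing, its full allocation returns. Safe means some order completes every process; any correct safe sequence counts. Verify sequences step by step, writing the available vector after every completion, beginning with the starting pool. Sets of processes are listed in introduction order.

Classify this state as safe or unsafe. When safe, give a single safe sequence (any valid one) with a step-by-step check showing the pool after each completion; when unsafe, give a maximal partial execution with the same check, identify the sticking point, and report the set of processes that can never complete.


The state is UNSAFE.
Key observation: after W4, W3 complete, (3, 7, 7, 1) is the best the pool ever gets, yet each leftover process wants more R1.
A maximal execution: W4, W3 — then nothing else fits. Verifying each step:
  pool = (0, 3, 3, 0)
  run W4 (needs (0, 1, 3, 0), free (0, 3, 3, 0)); after release of (2, 3, 2, 0) the pool is (2, 6, 5, 0)
  run W3 (needs (2, 5, 3, 0), free (2, 6, 5, 0)); after release of (1, 1, 2, 1) the pool is (3, 7, 7, 1)
  W9 cannot run: need (6, 4, 8, 1) vs free (3, 7, 7, 1) (insufficient R3 and R1)
  W2 cannot run: need (7, 9, 9, 0) vs free (3, 7, 7, 1) (insufficient R3, R4 and R1)
  W7 cannot run: need (0, 4, 9, 2) vs free (3, 7, 7, 1) (insufficient R1 and R2)
Processes that can never finish: W9, W2 and W7.


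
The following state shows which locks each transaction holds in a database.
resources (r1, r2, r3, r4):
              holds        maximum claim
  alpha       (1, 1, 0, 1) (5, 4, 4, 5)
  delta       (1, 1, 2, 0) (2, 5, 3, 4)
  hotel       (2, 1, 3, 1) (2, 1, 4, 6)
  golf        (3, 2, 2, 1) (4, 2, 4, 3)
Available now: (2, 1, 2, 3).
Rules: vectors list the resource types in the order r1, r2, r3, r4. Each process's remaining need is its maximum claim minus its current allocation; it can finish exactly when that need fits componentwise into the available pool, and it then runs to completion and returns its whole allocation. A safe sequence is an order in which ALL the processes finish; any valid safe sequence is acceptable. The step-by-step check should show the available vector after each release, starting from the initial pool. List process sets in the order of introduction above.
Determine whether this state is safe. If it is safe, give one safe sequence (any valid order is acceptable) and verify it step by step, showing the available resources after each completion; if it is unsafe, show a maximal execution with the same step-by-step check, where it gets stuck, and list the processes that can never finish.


The state is SAFE; one workable sequence: golf, alpha, delta, hotel.
Key observation: golf is the earliest step where a requested resource binds exactly: need (1, 0, 2, 2), pool (2, 1, 2, 3) at its turn.
Walking it through:
  pool = (2, 1, 2, 3)
  golf needs (1, 0, 2, 2) <= (2, 1, 2, 3) -> finishes; pool += (3, 2, 2, 1) = (5, 3, 4, 4)
  alpha needs (4, 3, 4, 4) <= (5, 3, 4, 4) -> finishes; pool += (1, 1, 0, 1) = (6, 4, 4, 5)
  delta needs (1, 4, 1, 4) <= (6, 4, 4, 5) -> finishes; pool += (1, 1, 2, 0) = (7, 5, 6, 5)
  hotel needs (0, 0, 1, 5) <= (7, 5, 6, 5) -> finishes; pool += (2, 1, 3, 1) = (9, 6, 9, 6)


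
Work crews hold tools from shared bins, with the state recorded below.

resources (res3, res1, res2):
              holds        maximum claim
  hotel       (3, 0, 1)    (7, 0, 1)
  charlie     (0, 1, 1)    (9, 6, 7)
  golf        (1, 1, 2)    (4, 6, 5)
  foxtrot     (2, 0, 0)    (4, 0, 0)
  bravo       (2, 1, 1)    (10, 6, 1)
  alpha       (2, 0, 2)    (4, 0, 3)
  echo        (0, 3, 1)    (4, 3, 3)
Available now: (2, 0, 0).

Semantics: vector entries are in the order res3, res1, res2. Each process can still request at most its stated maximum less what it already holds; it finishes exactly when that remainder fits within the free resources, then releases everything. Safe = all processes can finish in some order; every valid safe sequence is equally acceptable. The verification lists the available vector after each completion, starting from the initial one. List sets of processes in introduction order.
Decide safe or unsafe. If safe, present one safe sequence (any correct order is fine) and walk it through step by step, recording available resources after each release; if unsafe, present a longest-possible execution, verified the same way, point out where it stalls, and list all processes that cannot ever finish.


The state is UNSAFE.
Key observation: the wall is res1: completing foxtrot, hotel, alpha, echo brings the pool only to (9, 3, 4), and all the rest need more.
The run foxtrot, hotel, alpha, echo cannot be extended any further. Step-by-step check:
  pool = (2, 0, 0)
  run foxtrot (needs (2, 0, 0), free (2, 0, 0)); after release of (2, 0, 0) the pool is (4, 0, 0)
  run hotel (needs (4, 0, 0), free (4, 0, 0)); after release of (3, 0, 1) the pool is (7, 0, 1)
  run alpha (needs (2, 0, 1), free (7, 0, 1)); after release of (2, 0, 2) the pool is (9, 0, 3)
  run echo (needs (4, 0, 2), free (9, 0, 3)); after release of (0, 3, 1) the pool is (9, 3, 4)
  charlie still needs (9, 5, 6) but only (9, 3, 4) is free — short on res1 and res2
  golf still needs (3, 5, 3) but only (9, 3, 4) is free — short on res1
  bravo still needs (8, 5, 0) but only (9, 3, 4) is free — short on res1
Permanently blocked: charlie, golf and bravo.


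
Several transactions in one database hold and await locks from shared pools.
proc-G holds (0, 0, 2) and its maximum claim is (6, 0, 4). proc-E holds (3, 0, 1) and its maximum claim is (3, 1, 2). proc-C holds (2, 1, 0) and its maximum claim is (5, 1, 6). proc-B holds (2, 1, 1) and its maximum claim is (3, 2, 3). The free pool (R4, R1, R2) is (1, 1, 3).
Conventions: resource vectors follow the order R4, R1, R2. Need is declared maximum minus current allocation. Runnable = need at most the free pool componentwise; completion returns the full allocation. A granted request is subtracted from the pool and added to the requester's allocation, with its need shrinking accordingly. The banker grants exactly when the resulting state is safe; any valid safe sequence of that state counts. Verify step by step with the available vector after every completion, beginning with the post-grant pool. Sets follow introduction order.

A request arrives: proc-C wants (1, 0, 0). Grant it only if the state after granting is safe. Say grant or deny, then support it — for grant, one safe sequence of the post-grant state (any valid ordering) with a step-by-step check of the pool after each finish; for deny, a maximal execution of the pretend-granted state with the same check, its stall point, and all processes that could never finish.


DENY — the pretend-granted state is unsafe.
Key observation: after proc-E, proc-B the pool peaks at (5, 2, 5), and each blocked process is short somewhere: proc-G on R4; proc-C on R2.
On the post-grant state, proc-E, proc-B is a maximal run — nothing extends it. Step-by-step check:
  pool = (0, 1, 3)
  proc-E: need (0, 1, 1) fits (0, 1, 3); releases (3, 0, 1), pool now (3, 1, 4)
  proc-B: need (1, 1, 2) fits (3, 1, 4); releases (2, 1, 1), pool now (5, 2, 5)
  blocked: proc-G wants (6, 0, 2), pool (5, 2, 5) — not enough R4
  blocked: proc-C wants (2, 0, 6), pool (5, 2, 5) — not enough R2
Processes that could never finish after the grant: proc-G and proc-C.


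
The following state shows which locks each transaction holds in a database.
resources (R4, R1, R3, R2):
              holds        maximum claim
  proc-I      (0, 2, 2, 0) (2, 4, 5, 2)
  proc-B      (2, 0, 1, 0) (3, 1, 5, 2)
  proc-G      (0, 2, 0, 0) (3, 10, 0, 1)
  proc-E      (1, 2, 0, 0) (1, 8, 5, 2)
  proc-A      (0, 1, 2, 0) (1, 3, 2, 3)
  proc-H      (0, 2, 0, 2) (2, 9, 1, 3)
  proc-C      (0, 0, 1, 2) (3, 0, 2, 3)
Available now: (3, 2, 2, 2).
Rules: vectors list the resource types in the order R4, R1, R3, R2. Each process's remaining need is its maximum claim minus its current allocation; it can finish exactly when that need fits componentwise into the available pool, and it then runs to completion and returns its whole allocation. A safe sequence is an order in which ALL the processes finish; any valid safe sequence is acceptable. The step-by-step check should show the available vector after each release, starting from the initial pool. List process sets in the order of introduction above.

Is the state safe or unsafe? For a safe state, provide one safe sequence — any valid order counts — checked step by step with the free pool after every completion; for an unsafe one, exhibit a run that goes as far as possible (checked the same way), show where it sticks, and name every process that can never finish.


The state is UNSAFE.
Key observation: after proc-C, proc-A, proc-I, proc-B complete, (5, 5, 8, 4) is the best the pool ever gets, yet each leftover process wants more R1.
The run proc-C, proc-A, proc-I, proc-B cannot be extended any further. Step-by-step check:
  pool = (3, 2, 2, 2)
  proc-C: need (3, 0, 1, 1) fits (3, 2, 2, 2); releases (0, 0, 1, 2), pool now (3, 2, 3, 4)
  proc-A: need (1, 2, 0, 3) fits (3, 2, 3, 4); releases (0, 1, 2, 0), pool now (3, 3, 5, 4)
  proc-I: need (2, 2, 3, 2) fits (3, 3, 5, 4); releases (0, 2, 2, 0), pool now (3, 5, 7, 4)
  proc-B: need (1, 1, 4, 2) fits (3, 5, 7, 4); releases (2, 0, 1, 0), pool now (5, 5, 8, 4)
  proc-G cannot run: need (3, 8, 0, 1) vs free (5, 5, 8, 4) (insufficient R1)
  proc-E cannot run: need (0, 6, 5, 2) vs free (5, 5, 8, 4) (insufficient R1)
  proc-H cannot run: need (2, 7, 1, 1) vs free (5, 5, 8, 4) (insufficient R1)
Processes that can never finish: proc-G, proc-E and proc-H.
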